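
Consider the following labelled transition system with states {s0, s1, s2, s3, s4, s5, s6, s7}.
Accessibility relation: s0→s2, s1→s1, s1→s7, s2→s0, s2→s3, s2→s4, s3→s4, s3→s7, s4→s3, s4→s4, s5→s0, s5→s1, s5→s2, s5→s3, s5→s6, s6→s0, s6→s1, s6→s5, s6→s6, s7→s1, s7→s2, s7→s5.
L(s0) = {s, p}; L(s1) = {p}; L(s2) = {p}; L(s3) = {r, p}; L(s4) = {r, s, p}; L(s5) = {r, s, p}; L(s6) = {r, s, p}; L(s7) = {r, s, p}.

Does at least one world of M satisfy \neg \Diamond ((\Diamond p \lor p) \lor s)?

Recall that \Diamond ψ holds at a world iff ψ holds at some accessible world.
Let φ = \neg \Diamond ((\Diamond p \lor p) \lor s). Evaluate φ at each world:
  s0 (successors {s2}): φ is false.
  s1 (successors {s1, s7}): φ is false.
  s2 (successors {s0, s3, s4}): φ is false.
  s3 (successors {s4, s7}): φ is false.
  s4 (successors {s3, s4}): φ is false.
  s5 (successors {s0, s1, s2, s3, s6}): φ is false.
  s6 (successors {s0, s1, s5, s6}): φ is false.
  s7 (successors {s1, s2, s5}): φ is false.
For instance, at s4:
  At s4: \Diamond ((\Diamond p \lor p) \lor s) is true, so \neg \Diamond ((\Diamond p \lor p) \lor s) is false.
    At s4: \Diamond ((\Diamond p \lor p) \lor s) requires (\Diamond p \lor p) \lor s at some successor in {s3, s4}.
      (\Diamond p \lor p) \lor s holds at s3, so \Diamond ((\Diamond p \lor p) \lor s) is true at s4.

No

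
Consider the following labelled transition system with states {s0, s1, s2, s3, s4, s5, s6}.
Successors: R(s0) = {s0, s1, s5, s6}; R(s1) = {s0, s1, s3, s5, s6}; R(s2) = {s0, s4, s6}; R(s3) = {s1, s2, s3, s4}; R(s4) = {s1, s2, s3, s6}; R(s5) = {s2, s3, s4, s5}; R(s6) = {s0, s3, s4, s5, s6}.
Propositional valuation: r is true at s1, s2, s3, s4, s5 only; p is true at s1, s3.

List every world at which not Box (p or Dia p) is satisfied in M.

Recall that Box ψ holds at a world iff ψ holds at every accessible world, and Dia ψ holds iff ψ holds at some accessible world.
Let φ = not Box (p or Dia p). Evaluate φ at each world:
  s0 (successors {s0, s1, s5, s6}): φ is false.
  s1 (successors {s0, s1, s3, s5, s6}): φ is false.
  s2 (successors {s0, s4, s6}): φ is false.
  s3 (successors {s1, s2, s3, s4}): φ is true.
  s4 (successors {s1, s2, s3, s6}): φ is true.
  s5 (successors {s2, s3, s4, s5}): φ is true.
  s6 (successors {s0, s3, s4, s5, s6}): φ is false.
For instance, at s4:
  At s4: Box (p or Dia p) is false, so not Box (p or Dia p) is true.
    At s4: Box (p or Dia p) requires p or Dia p at every successor {s1, s2, s3, s6}.
      p or Dia p fails at s2, so Box (p or Dia p) is false at s4.
Satisfying worlds: {s3, s4, s5}

s3, s4, s5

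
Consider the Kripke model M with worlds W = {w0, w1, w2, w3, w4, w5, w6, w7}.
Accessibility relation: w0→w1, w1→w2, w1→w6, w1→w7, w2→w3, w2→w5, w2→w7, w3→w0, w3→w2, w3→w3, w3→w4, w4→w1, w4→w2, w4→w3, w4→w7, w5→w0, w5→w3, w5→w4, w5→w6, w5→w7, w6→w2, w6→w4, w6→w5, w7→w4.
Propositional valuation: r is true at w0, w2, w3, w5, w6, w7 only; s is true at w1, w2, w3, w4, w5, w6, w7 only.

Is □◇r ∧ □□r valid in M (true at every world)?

Let φ = □◇r ∧ □□r. Evaluate φ at each world:
  w0 (successors {w1}): φ is true.
  w1 (successors {w2, w6, w7}): φ is false.
  w2 (successors {w3, w5, w7}): φ is false.
  w3 (successors {w0, w2, w3, w4}): φ is false.
  w4 (successors {w1, w2, w3, w7}): φ is false.
  w5 (successors {w0, w3, w4, w6, w7}): φ is false.
  w6 (successors {w2, w4, w5}): φ is false.
  w7 (successors {w4}): φ is false.
Detail at w1 (counterexample):
  At w1: □◇r is false, □□r is false, so □◇r ∧ □□r is false.
    At w1: □◇r requires ◇r at every successor {w2, w6, w7}.
      ◇r fails at w7, so □◇r is false at w1.
    At w1: □□r requires □r at every successor {w2, w6, w7}.
      □r fails at w6, so □□r is false at w1.

No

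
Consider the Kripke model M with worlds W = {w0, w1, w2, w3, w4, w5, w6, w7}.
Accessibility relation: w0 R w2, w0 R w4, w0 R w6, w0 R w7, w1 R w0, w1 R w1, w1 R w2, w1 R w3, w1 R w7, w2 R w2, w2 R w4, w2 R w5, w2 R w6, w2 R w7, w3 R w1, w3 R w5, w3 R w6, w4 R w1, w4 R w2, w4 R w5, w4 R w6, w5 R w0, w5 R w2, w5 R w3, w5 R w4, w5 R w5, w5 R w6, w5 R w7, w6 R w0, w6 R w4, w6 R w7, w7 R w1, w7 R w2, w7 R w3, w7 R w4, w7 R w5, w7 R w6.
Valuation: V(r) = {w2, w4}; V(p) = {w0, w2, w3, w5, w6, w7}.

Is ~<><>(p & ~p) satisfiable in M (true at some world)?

Yes

Let φ = ~<><>(p & ~p). Evaluate φ at each world:
  w0 (successors {w2, w4, w6, w7}): φ is true.
  w1 (successors {w0, w1, w2, w3, w7}): φ is true.
  w2 (successors {w2, w4, w5, w6, w7}): φ is true.
  w3 (successors {w1, w5, w6}): φ is true.
  w4 (successors {w1, w2, w5, w6}): φ is true.
  w5 (successors {w0, w2, w3, w4, w5, w6, w7}): φ is true.
  w6 (successors {w0, w4, w7}): φ is true.
  w7 (successors {w1, w2, w3, w4, w5, w6}): φ is true.
Detail at w0 (witness):
  At w0: <><>(p & ~p) is false, so ~<><>(p & ~p) is true.
    At w0: <><>(p & ~p) requires <>(p & ~p) at some successor in {w2, w4, w6, w7}.
      At w2: <>(p & ~p) is false.
      At w4: <>(p & ~p) is false.
      At w6: <>(p & ~p) is false.
      At w7: <>(p & ~p) is false.
    So <><>(p & ~p) is false at w0.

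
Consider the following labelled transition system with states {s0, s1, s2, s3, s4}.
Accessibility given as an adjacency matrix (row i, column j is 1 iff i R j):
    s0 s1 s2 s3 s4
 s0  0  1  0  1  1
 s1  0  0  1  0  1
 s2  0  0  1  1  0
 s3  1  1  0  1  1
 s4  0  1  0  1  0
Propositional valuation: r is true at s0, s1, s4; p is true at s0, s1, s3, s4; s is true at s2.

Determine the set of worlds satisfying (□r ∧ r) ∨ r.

s0, s1, s4

Let φ = (□r ∧ r) ∨ r. Evaluate φ at each world:
  s0 (successors {s1, s3, s4}): φ is true.
  s1 (successors {s2, s4}): φ is true.
  s2 (successors {s2, s3}): φ is false.
  s3 (successors {s0, s1, s3, s4}): φ is false.
  s4 (successors {s1, s3}): φ is true.
For instance, at s1:
  At s1: □r ∧ r is false, r is true, so (□r ∧ r) ∨ r is true.
    At s1: □r is false, r is true, so □r ∧ r is false.
      At s1: □r requires r at every successor {s2, s4}.
        r fails at s2, so □r is false at s1.
Satisfying worlds: {s0, s1, s4}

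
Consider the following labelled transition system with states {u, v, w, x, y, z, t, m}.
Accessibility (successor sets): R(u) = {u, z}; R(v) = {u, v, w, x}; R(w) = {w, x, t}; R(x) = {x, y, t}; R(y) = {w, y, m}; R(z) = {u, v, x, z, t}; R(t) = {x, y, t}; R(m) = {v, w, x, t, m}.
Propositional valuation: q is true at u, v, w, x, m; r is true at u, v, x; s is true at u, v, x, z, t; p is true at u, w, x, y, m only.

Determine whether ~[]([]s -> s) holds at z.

Recall that []ψ holds at a world iff ψ holds at every accessible world, and <>ψ holds iff ψ holds at some accessible world.
At z: []([]s -> s) is true, so ~[]([]s -> s) is false.
  At z: []([]s -> s) requires []s -> s at every successor {u, v, x, z, t}.
    At u: []s -> s is true.
    At v: []s -> s is true.
    At x: []s -> s is true.
    At z: []s -> s is true.
    At t: []s -> s is true.
  So []([]s -> s) is true at z.

No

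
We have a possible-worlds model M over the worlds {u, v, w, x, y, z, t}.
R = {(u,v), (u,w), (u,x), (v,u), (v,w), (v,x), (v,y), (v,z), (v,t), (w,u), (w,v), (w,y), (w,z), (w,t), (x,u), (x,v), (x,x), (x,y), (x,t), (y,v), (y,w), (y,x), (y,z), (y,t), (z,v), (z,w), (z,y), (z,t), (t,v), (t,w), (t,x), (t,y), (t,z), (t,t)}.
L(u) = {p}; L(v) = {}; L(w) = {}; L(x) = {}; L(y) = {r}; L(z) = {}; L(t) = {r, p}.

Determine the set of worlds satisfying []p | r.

Recall that []ψ holds at a world iff ψ holds at every accessible world, and <>ψ holds iff ψ holds at some accessible world.
Let φ = []p | r. Evaluate φ at each world:
  u (successors {v, w, x}): φ is false.
  v (successors {u, w, x, y, z, t}): φ is false.
  w (successors {u, v, y, z, t}): φ is false.
  x (successors {u, v, x, y, t}): φ is false.
  y (successors {v, w, x, z, t}): φ is true.
  z (successors {v, w, y, t}): φ is false.
  t (successors {v, w, x, y, z, t}): φ is true.
For instance, at u:
  At u: []p is false, r is false, so []p | r is false.
    At u: []p requires p at every successor {v, w, x}.
      p fails at v, so []p is false at u.
Satisfying worlds: {y, t}

y, t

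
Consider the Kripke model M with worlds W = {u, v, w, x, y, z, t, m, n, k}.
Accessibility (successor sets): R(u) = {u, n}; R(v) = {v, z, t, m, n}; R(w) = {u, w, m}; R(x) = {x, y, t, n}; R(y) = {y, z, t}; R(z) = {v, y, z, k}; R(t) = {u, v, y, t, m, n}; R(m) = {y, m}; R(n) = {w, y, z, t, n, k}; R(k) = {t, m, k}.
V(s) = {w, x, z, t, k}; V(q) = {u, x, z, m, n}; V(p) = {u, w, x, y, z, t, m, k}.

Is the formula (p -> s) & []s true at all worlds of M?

No

Let φ = (p -> s) & []s. Evaluate φ at each world:
  u (successors {u, n}): φ is false.
  v (successors {v, z, t, m, n}): φ is false.
  w (successors {u, w, m}): φ is false.
  x (successors {x, y, t, n}): φ is false.
  y (successors {y, z, t}): φ is false.
  z (successors {v, y, z, k}): φ is false.
  t (successors {u, v, y, t, m, n}): φ is false.
  m (successors {y, m}): φ is false.
  n (successors {w, y, z, t, n, k}): φ is false.
  k (successors {t, m, k}): φ is false.
Detail at u (counterexample):
  At u: p -> s is false, []s is false, so (p -> s) & []s is false.
    At u: []s requires s at every successor {u, n}.
      s fails at u, so []s is false at u.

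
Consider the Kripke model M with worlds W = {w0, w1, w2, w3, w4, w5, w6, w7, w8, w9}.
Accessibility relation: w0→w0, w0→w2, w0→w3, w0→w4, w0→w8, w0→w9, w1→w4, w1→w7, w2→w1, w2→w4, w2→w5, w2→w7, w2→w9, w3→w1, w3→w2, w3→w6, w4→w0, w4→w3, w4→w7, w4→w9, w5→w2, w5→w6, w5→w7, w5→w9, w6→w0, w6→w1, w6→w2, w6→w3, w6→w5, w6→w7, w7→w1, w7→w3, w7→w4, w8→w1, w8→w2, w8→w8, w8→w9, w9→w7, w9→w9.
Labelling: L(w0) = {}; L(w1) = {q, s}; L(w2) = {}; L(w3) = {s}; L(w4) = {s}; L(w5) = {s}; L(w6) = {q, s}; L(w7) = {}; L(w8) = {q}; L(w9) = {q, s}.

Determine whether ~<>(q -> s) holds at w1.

No

At w1: <>(q -> s) is true, so ~<>(q -> s) is false.
  At w1: <>(q -> s) requires q -> s at some successor in {w4, w7}.
    q -> s holds at w4, so <>(q -> s) is true at w1.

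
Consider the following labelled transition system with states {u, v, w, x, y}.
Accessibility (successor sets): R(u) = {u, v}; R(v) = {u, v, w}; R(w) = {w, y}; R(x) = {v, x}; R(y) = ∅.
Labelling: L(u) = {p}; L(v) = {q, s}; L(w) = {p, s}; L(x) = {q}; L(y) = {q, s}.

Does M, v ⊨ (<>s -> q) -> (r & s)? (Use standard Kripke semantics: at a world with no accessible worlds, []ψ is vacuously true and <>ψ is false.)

At v: <>s -> q is true, r & s is false, so (<>s -> q) -> (r & s) is false.
  At v: <>s is true, q is true, so <>s -> q is true.
    At v: <>s requires s at some successor in {u, v, w}.
      s holds at v, so <>s is true at v.

No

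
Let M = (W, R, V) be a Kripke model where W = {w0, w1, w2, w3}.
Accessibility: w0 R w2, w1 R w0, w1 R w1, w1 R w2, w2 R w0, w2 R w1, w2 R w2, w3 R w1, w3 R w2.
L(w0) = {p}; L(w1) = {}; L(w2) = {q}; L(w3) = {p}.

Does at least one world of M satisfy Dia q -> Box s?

No

Let φ = Dia q -> Box s. Evaluate φ at each world:
  w0 (successors {w2}): φ is false.
  w1 (successors {w0, w1, w2}): φ is false.
  w2 (successors {w0, w1, w2}): φ is false.
  w3 (successors {w1, w2}): φ is false.
For instance, at w0:
  At w0: Dia q is true, Box s is false, so Dia q -> Box s is false.
    At w0: Dia q requires q at some successor in {w2}.
      q holds at w2, so Dia q is true at w0.
    At w0: Box s requires s at every successor {w2}.
      s fails at w2, so Box s is false at w0.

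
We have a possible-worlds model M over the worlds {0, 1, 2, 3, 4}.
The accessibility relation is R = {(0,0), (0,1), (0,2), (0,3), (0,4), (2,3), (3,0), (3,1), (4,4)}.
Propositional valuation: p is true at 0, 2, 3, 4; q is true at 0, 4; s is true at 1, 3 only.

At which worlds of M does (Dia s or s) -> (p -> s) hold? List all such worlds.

Let φ = (Dia s or s) -> (p -> s). Evaluate φ at each world:
  0 (successors {0, 1, 2, 3, 4}): φ is false.
  1 (successors ∅): φ is true.
  2 (successors {3}): φ is false.
  3 (successors {0, 1}): φ is true.
  4 (successors {4}): φ is true.
For instance, at 3:
  At 3: Dia s or s is true, p -> s is true, so (Dia s or s) -> (p -> s) is true.
    At 3: Dia s is true, s is true, so Dia s or s is true.
      At 3: Dia s requires s at some successor in {0, 1}.
        s holds at 1, so Dia s is true at 3.
Satisfying worlds: {1, 3, 4}

1, 3, 4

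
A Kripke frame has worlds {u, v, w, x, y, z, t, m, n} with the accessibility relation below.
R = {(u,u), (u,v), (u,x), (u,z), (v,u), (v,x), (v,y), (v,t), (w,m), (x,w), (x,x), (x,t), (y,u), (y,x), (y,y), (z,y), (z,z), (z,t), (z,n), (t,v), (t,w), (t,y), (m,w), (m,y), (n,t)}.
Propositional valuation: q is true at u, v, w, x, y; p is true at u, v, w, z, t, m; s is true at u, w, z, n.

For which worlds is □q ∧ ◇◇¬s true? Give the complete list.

Let φ = □q ∧ ◇◇¬s. Evaluate φ at each world:
  u (successors {u, v, x, z}): φ is false.
  v (successors {u, x, y, t}): φ is false.
  w (successors {m}): φ is false.
  x (successors {w, x, t}): φ is false.
  y (successors {u, x, y}): φ is true.
  z (successors {y, z, t, n}): φ is false.
  t (successors {v, w, y}): φ is true.
  m (successors {w, y}): φ is true.
  n (successors {t}): φ is false.
For instance, at n:
  At n: □q is false, ◇◇¬s is true, so □q ∧ ◇◇¬s is false.
    At n: □q requires q at every successor {t}.
      q fails at t, so □q is false at n.
    At n: ◇◇¬s requires ◇¬s at some successor in {t}.
      ◇¬s holds at t, so ◇◇¬s is true at n.
Satisfying worlds: {y, t, m}

y, t, m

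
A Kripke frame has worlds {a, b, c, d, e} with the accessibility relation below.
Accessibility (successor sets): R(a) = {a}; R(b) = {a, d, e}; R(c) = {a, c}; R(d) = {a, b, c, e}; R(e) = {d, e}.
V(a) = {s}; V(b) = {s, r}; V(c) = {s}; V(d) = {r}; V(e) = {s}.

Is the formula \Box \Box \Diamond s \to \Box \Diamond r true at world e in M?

Yes

Recall that \Box ψ holds at a world iff ψ holds at every accessible world, and \Diamond ψ holds iff ψ holds at some accessible world.
At e: \Box \Box \Diamond s is true, \Box \Diamond r is true, so \Box \Box \Diamond s \to \Box \Diamond r is true.
  At e: \Box \Box \Diamond s requires \Box \Diamond s at every successor {d, e}.
      At d: \Box \Diamond s requires \Diamond s at every successor {a, b, c, e}.
        At a: \Diamond s is true.
        At b: \Diamond s is true.
        At c: \Diamond s is true.
        At e: \Diamond s is true.
      So \Box \Diamond s is true at d.
      At e: \Box \Diamond s requires \Diamond s at every successor {d, e}.
        At d: \Diamond s is true.
        At e: \Diamond s is true.
      So \Box \Diamond s is true at e.
  So \Box \Box \Diamond s is true at e.
  At e: \Box \Diamond r requires \Diamond r at every successor {d, e}.
      At d: \Diamond r requires r at some successor in {a, b, c, e}.
        r holds at b, so \Diamond r is true at d.
      At e: \Diamond r requires r at some successor in {d, e}.
        r holds at d, so \Diamond r is true at e.
  So \Box \Diamond r is true at e.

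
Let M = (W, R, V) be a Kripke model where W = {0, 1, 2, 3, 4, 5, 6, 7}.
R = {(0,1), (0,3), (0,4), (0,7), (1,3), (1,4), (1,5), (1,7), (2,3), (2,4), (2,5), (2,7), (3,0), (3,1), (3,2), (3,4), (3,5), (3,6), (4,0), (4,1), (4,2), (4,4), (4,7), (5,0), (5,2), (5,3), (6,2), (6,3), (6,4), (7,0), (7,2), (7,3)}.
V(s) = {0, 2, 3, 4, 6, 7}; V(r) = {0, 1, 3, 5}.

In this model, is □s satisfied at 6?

At 6: □s requires s at every successor {2, 3, 4}.
  At 2: s is true.
  At 3: s is true.
  At 4: s is true.
So □s is true at 6.

Yes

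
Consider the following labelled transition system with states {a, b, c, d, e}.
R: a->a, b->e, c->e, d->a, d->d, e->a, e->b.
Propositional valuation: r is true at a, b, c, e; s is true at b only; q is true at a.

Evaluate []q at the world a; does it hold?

Yes

At a: []q requires q at every successor {a}.
  At a: q is true.
So []q is true at a.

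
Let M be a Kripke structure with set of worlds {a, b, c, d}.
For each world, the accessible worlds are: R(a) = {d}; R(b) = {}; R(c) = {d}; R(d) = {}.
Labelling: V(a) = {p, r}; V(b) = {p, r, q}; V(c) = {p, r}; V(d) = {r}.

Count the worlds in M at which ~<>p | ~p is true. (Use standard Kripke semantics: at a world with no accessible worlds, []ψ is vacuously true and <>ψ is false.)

Let φ = ~<>p | ~p. Evaluate φ at each world:
  a (successors {d}): φ is true.
  b (successors ∅): φ is true.
  c (successors {d}): φ is true.
  d (successors ∅): φ is true.
For instance, at c:
  At c: ~<>p is true, ~p is false, so ~<>p | ~p is true.
    At c: <>p is false, so ~<>p is true.
      At c: <>p requires p at some successor in {d}.
        At d: p is false.
      So <>p is false at c.
Satisfying worlds: {a, b, c, d}

4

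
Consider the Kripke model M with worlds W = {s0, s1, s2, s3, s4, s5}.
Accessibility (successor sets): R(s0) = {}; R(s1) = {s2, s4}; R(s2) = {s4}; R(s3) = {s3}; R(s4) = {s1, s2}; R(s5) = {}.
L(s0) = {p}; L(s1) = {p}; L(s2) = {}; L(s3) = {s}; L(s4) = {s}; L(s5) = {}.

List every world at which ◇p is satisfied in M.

Let φ = ◇p. Evaluate φ at each world:
  s0 (successors ∅): φ is false.
  s1 (successors {s2, s4}): φ is false.
  s2 (successors {s4}): φ is false.
  s3 (successors {s3}): φ is false.
  s4 (successors {s1, s2}): φ is true.
  s5 (successors ∅): φ is false.
For instance, at s1:
  At s1: ◇p requires p at some successor in {s2, s4}.
    At s2: p is false.
    At s4: p is false.
  So ◇p is false at s1.
Satisfying worlds: {s4}

s4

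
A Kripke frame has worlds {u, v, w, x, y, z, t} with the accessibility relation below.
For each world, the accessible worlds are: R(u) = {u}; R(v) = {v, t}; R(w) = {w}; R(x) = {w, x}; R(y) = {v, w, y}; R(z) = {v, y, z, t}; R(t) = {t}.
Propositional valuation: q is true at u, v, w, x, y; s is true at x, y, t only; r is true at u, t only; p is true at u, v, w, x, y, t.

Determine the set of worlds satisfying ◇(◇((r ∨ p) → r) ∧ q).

u, v, y, z

Let φ = ◇(◇((r ∨ p) → r) ∧ q). Evaluate φ at each world:
  u (successors {u}): φ is true.
  v (successors {v, t}): φ is true.
  w (successors {w}): φ is false.
  x (successors {w, x}): φ is false.
  y (successors {v, w, y}): φ is true.
  z (successors {v, y, z, t}): φ is true.
  t (successors {t}): φ is false.
For instance, at t:
  At t: ◇(◇((r ∨ p) → r) ∧ q) requires ◇((r ∨ p) → r) ∧ q at some successor in {t}.
    At t: ◇((r ∨ p) → r) ∧ q is false.
  So ◇(◇((r ∨ p) → r) ∧ q) is false at t.
Satisfying worlds: {u, v, y, z}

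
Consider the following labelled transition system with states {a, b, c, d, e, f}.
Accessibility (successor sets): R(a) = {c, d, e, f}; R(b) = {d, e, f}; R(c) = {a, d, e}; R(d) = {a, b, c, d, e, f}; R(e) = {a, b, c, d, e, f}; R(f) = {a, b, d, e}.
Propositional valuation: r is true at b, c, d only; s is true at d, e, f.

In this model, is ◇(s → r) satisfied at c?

Yes

At c: ◇(s → r) requires s → r at some successor in {a, d, e}.
  s → r holds at a, so ◇(s → r) is true at c.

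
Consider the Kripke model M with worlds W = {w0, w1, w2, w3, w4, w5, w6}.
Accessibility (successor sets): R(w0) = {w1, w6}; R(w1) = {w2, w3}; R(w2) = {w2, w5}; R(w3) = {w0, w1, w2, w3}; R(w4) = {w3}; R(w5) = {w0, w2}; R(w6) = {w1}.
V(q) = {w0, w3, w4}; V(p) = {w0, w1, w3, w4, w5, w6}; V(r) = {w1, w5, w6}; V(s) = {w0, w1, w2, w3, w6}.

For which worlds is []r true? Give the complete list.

w0, w6

Recall that []ψ holds at a world iff ψ holds at every accessible world, and <>ψ holds iff ψ holds at some accessible world.
Let φ = []r. Evaluate φ at each world:
  w0 (successors {w1, w6}): φ is true.
  w1 (successors {w2, w3}): φ is false.
  w2 (successors {w2, w5}): φ is false.
  w3 (successors {w0, w1, w2, w3}): φ is false.
  w4 (successors {w3}): φ is false.
  w5 (successors {w0, w2}): φ is false.
  w6 (successors {w1}): φ is true.
For instance, at w4:
  At w4: []r requires r at every successor {w3}.
    r fails at w3, so []r is false at w4.
Satisfying worlds: {w0, w6}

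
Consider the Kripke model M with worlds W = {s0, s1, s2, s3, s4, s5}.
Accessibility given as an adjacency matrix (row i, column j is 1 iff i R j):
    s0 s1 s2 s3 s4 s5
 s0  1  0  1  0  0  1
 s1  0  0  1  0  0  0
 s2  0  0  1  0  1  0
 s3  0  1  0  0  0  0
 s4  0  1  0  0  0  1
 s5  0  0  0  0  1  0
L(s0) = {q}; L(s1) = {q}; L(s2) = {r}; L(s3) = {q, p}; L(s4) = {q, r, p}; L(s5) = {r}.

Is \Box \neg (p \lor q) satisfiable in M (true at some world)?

Yes

Let φ = \Box \neg (p \lor q). Evaluate φ at each world:
  s0 (successors {s0, s2, s5}): φ is false.
  s1 (successors {s2}): φ is true.
  s2 (successors {s2, s4}): φ is false.
  s3 (successors {s1}): φ is false.
  s4 (successors {s1, s5}): φ is false.
  s5 (successors {s4}): φ is false.
Detail at s1 (witness):
  At s1: \Box \neg (p \lor q) requires \neg (p \lor q) at every successor {s2}.
    At s2: \neg (p \lor q) is true.
  So \Box \neg (p \lor q) is true at s1.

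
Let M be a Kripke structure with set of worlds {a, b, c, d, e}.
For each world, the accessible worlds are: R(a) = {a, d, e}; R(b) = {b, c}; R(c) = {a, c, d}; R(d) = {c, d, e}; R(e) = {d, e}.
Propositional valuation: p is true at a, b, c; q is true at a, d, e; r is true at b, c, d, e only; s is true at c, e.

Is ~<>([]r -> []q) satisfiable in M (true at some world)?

Recall that []ψ holds at a world iff ψ holds at every accessible world, and <>ψ holds iff ψ holds at some accessible world.
Let φ = ~<>([]r -> []q). Evaluate φ at each world:
  a (successors {a, d, e}): φ is false.
  b (successors {b, c}): φ is false.
  c (successors {a, c, d}): φ is false.
  d (successors {c, d, e}): φ is false.
  e (successors {d, e}): φ is false.
For instance, at e:
  At e: <>([]r -> []q) is true, so ~<>([]r -> []q) is false.
    At e: <>([]r -> []q) requires []r -> []q at some successor in {d, e}.
      []r -> []q holds at e, so <>([]r -> []q) is true at e.

No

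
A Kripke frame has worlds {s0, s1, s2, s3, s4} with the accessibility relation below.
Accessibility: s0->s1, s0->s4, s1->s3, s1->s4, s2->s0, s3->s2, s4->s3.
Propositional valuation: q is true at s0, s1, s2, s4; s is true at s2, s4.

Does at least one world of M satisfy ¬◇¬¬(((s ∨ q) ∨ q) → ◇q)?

Let φ = ¬◇¬¬(((s ∨ q) ∨ q) → ◇q). Evaluate φ at each world:
  s0 (successors {s1, s4}): φ is false.
  s1 (successors {s3, s4}): φ is false.
  s2 (successors {s0}): φ is false.
  s3 (successors {s2}): φ is false.
  s4 (successors {s3}): φ is false.
For instance, at s3:
  At s3: ◇¬¬(((s ∨ q) ∨ q) → ◇q) is true, so ¬◇¬¬(((s ∨ q) ∨ q) → ◇q) is false.
    At s3: ◇¬¬(((s ∨ q) ∨ q) → ◇q) requires ¬¬(((s ∨ q) ∨ q) → ◇q) at some successor in {s2}.
      ¬¬(((s ∨ q) ∨ q) → ◇q) holds at s2, so ◇¬¬(((s ∨ q) ∨ q) → ◇q) is true at s3.

No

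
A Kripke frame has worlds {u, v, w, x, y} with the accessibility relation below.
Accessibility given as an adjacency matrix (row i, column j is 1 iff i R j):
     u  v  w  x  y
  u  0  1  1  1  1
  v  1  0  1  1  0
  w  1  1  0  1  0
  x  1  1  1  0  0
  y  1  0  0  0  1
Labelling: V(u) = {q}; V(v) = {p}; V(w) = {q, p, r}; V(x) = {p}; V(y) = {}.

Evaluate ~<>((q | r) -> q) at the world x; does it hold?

At x: <>((q | r) -> q) is true, so ~<>((q | r) -> q) is false.
  At x: <>((q | r) -> q) requires (q | r) -> q at some successor in {u, v, w}.
    (q | r) -> q holds at u, so <>((q | r) -> q) is true at x.

No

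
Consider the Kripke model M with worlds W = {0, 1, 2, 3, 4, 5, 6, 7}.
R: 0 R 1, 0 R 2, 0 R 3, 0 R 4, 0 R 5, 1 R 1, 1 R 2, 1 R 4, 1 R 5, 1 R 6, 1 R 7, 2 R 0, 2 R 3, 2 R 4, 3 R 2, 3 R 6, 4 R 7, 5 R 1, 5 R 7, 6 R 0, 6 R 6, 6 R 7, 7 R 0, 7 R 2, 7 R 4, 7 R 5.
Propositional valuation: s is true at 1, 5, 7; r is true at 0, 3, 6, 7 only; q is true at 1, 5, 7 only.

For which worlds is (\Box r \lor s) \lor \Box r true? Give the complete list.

1, 4, 5, 6, 7

Let φ = (\Box r \lor s) \lor \Box r. Evaluate φ at each world:
  0 (successors {1, 2, 3, 4, 5}): φ is false.
  1 (successors {1, 2, 4, 5, 6, 7}): φ is true.
  2 (successors {0, 3, 4}): φ is false.
  3 (successors {2, 6}): φ is false.
  4 (successors {7}): φ is true.
  5 (successors {1, 7}): φ is true.
  6 (successors {0, 6, 7}): φ is true.
  7 (successors {0, 2, 4, 5}): φ is true.
For instance, at 6:
  At 6: \Box r \lor s is true, \Box r is true, so (\Box r \lor s) \lor \Box r is true.
    At 6: \Box r is true, s is false, so \Box r \lor s is true.
      At 6: \Box r requires r at every successor {0, 6, 7}.
        At 0: r is true.
        At 6: r is true.
        At 7: r is true.
      So \Box r is true at 6.
    At 6: \Box r requires r at every successor {0, 6, 7}.
      At 0: r is true.
      At 6: r is true.
      At 7: r is true.
    So \Box r is true at 6.
Satisfying worlds: {1, 4, 5, 6, 7}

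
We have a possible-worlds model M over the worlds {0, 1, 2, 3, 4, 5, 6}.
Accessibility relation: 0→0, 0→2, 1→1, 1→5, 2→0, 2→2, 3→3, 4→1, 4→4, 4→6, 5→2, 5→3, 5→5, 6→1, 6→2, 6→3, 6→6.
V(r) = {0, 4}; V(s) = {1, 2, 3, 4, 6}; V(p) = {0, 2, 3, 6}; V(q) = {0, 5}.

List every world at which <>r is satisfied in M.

0, 2, 4

Let φ = <>r. Evaluate φ at each world:
  0 (successors {0, 2}): φ is true.
  1 (successors {1, 5}): φ is false.
  2 (successors {0, 2}): φ is true.
  3 (successors {3}): φ is false.
  4 (successors {1, 4, 6}): φ is true.
  5 (successors {2, 3, 5}): φ is false.
  6 (successors {1, 2, 3, 6}): φ is false.
For instance, at 0:
  At 0: <>r requires r at some successor in {0, 2}.
    r holds at 0, so <>r is true at 0.
Satisfying worlds: {0, 2, 4}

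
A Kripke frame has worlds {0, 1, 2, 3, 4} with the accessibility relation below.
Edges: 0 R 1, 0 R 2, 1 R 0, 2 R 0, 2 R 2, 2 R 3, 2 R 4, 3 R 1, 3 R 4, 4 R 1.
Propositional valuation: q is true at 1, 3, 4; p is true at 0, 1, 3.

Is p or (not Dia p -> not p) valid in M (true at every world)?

Let φ = p or (not Dia p -> not p). Evaluate φ at each world:
  0 (successors {1, 2}): φ is true.
  1 (successors {0}): φ is true.
  2 (successors {0, 2, 3, 4}): φ is true.
  3 (successors {1, 4}): φ is true.
  4 (successors {1}): φ is true.
For instance, at 4:
  At 4: p is false, not Dia p -> not p is true, so p or (not Dia p -> not p) is true.
    At 4: not Dia p is false, not p is true, so not Dia p -> not p is true.
      At 4: Dia p is true, so not Dia p is false.

Yes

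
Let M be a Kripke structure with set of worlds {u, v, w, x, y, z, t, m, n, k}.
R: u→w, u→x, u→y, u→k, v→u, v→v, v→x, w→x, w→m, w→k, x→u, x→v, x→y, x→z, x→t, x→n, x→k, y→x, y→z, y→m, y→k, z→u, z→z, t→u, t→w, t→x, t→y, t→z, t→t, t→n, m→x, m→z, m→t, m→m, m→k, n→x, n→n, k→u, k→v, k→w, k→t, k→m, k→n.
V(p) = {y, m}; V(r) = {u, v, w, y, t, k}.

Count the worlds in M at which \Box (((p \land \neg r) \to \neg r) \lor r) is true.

Let φ = \Box (((p \land \neg r) \to \neg r) \lor r). Evaluate φ at each world:
  u (successors {w, x, y, k}): φ is true.
  v (successors {u, v, x}): φ is true.
  w (successors {x, m, k}): φ is true.
  x (successors {u, v, y, z, t, n, k}): φ is true.
  y (successors {x, z, m, k}): φ is true.
  z (successors {u, z}): φ is true.
  t (successors {u, w, x, y, z, t, n}): φ is true.
  m (successors {x, z, t, m, k}): φ is true.
  n (successors {x, n}): φ is true.
  k (successors {u, v, w, t, m, n}): φ is true.
For instance, at m:
  At m: \Box (((p \land \neg r) \to \neg r) \lor r) requires ((p \land \neg r) \to \neg r) \lor r at every successor {x, z, t, m, k}.
    At x: ((p \land \neg r) \to \neg r) \lor r is true.
    At z: ((p \land \neg r) \to \neg r) \lor r is true.
    At t: ((p \land \neg r) \to \neg r) \lor r is true.
    At m: ((p \land \neg r) \to \neg r) \lor r is true.
    At k: ((p \land \neg r) \to \neg r) \lor r is true.
  So \Box (((p \land \neg r) \to \neg r) \lor r) is true at m.
Satisfying worlds: {u, v, w, x, y, z, t, m, n, k}

10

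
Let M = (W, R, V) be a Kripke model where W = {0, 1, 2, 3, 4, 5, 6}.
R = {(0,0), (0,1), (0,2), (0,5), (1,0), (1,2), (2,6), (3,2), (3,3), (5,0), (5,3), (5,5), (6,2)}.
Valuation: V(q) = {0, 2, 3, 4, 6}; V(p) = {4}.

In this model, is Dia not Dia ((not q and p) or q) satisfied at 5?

At 5: Dia not Dia ((not q and p) or q) requires not Dia ((not q and p) or q) at some successor in {0, 3, 5}.
  At 0: not Dia ((not q and p) or q) is false.
  At 3: not Dia ((not q and p) or q) is false.
  At 5: not Dia ((not q and p) or q) is false.
So Dia not Dia ((not q and p) or q) is false at 5.

No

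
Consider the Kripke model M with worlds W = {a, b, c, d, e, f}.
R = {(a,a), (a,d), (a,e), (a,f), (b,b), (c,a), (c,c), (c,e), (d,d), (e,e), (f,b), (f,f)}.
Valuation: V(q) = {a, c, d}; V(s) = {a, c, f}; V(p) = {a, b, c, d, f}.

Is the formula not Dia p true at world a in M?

No

At a: Dia p is true, so not Dia p is false.
  At a: Dia p requires p at some successor in {a, d, e, f}.
    p holds at a, so Dia p is true at a.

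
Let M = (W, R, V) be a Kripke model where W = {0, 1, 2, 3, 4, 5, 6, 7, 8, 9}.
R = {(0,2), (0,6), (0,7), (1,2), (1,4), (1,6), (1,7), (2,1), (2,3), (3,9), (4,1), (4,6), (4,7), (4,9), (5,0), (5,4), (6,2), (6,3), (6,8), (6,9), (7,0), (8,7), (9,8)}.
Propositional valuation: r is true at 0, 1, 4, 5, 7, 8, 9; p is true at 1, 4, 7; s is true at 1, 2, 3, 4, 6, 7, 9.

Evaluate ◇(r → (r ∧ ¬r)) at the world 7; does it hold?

Recall that ◇ψ holds at a world iff ψ holds at some accessible world.
At 7: ◇(r → (r ∧ ¬r)) requires r → (r ∧ ¬r) at some successor in {0}.
  At 0: r → (r ∧ ¬r) is false.
So ◇(r → (r ∧ ¬r)) is false at 7.

No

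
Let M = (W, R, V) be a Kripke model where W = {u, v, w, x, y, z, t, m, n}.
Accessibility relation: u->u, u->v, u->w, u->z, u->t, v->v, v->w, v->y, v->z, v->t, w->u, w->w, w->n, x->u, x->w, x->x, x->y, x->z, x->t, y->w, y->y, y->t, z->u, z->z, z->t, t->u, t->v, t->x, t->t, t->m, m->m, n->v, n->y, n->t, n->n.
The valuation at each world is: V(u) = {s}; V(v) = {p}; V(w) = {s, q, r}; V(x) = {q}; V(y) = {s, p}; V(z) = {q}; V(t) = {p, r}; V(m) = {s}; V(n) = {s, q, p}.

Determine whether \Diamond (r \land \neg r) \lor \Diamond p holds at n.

Recall that \Diamond ψ holds at a world iff ψ holds at some accessible world.
At n: \Diamond (r \land \neg r) is false, \Diamond p is true, so \Diamond (r \land \neg r) \lor \Diamond p is true.
  At n: \Diamond (r \land \neg r) requires r \land \neg r at some successor in {v, y, t, n}.
    At v: r \land \neg r is false.
    At y: r \land \neg r is false.
    At t: r \land \neg r is false.
    At n: r \land \neg r is false.
  So \Diamond (r \land \neg r) is false at n.
  At n: \Diamond p requires p at some successor in {v, y, t, n}.
    p holds at v, so \Diamond p is true at n.

Yes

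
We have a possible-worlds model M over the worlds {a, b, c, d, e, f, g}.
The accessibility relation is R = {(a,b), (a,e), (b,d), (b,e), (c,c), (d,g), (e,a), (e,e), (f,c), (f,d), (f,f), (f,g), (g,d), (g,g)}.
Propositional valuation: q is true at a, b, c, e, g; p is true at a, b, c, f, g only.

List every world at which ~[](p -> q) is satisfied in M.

f

Recall that []ψ holds at a world iff ψ holds at every accessible world, and <>ψ holds iff ψ holds at some accessible world.
Let φ = ~[](p -> q). Evaluate φ at each world:
  a (successors {b, e}): φ is false.
  b (successors {d, e}): φ is false.
  c (successors {c}): φ is false.
  d (successors {g}): φ is false.
  e (successors {a, e}): φ is false.
  f (successors {c, d, f, g}): φ is true.
  g (successors {d, g}): φ is false.
For instance, at f:
  At f: [](p -> q) is false, so ~[](p -> q) is true.
    At f: [](p -> q) requires p -> q at every successor {c, d, f, g}.
      p -> q fails at f, so [](p -> q) is false at f.
Satisfying worlds: {f}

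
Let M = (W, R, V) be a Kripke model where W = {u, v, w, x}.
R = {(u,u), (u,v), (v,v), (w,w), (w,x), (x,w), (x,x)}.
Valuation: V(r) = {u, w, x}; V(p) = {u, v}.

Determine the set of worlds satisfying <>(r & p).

Let φ = <>(r & p). Evaluate φ at each world:
  u (successors {u, v}): φ is true.
  v (successors {v}): φ is false.
  w (successors {w, x}): φ is false.
  x (successors {w, x}): φ is false.
For instance, at w:
  At w: <>(r & p) requires r & p at some successor in {w, x}.
    At w: r & p is false.
    At x: r & p is false.
  So <>(r & p) is false at w.
Satisfying worlds: {u}

u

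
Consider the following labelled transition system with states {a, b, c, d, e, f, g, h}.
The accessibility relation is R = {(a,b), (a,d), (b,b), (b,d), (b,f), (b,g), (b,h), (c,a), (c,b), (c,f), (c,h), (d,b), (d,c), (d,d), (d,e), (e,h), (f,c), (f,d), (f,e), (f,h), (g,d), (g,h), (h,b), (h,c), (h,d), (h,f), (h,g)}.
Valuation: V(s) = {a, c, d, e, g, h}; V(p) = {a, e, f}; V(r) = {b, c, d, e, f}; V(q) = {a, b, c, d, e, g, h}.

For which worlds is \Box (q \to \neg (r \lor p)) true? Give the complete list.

Let φ = \Box (q \to \neg (r \lor p)). Evaluate φ at each world:
  a (successors {b, d}): φ is false.
  b (successors {b, d, f, g, h}): φ is false.
  c (successors {a, b, f, h}): φ is false.
  d (successors {b, c, d, e}): φ is false.
  e (successors {h}): φ is true.
  f (successors {c, d, e, h}): φ is false.
  g (successors {d, h}): φ is false.
  h (successors {b, c, d, f, g}): φ is false.
For instance, at e:
  At e: \Box (q \to \neg (r \lor p)) requires q \to \neg (r \lor p) at every successor {h}.
    At h: q \to \neg (r \lor p) is true.
  So \Box (q \to \neg (r \lor p)) is true at e.
Satisfying worlds: {e}

e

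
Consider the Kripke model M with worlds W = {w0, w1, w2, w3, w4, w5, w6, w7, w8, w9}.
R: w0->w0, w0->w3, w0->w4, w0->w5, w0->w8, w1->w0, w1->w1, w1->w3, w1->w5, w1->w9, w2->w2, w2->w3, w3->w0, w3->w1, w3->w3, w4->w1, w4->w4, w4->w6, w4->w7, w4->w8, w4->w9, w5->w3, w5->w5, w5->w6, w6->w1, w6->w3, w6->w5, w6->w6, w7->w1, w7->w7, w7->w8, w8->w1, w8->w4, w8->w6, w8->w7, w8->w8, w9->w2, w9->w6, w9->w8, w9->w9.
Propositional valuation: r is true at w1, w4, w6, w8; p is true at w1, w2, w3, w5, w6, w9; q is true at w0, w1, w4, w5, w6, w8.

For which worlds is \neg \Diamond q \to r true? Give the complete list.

w0, w1, w3, w4, w5, w6, w7, w8, w9

Let φ = \neg \Diamond q \to r. Evaluate φ at each world:
  w0 (successors {w0, w3, w4, w5, w8}): φ is true.
  w1 (successors {w0, w1, w3, w5, w9}): φ is true.
  w2 (successors {w2, w3}): φ is false.
  w3 (successors {w0, w1, w3}): φ is true.
  w4 (successors {w1, w4, w6, w7, w8, w9}): φ is true.
  w5 (successors {w3, w5, w6}): φ is true.
  w6 (successors {w1, w3, w5, w6}): φ is true.
  w7 (successors {w1, w7, w8}): φ is true.
  w8 (successors {w1, w4, w6, w7, w8}): φ is true.
  w9 (successors {w2, w6, w8, w9}): φ is true.
For instance, at w6:
  At w6: \neg \Diamond q is false, r is true, so \neg \Diamond q \to r is true.
    At w6: \Diamond q is true, so \neg \Diamond q is false.
      At w6: \Diamond q requires q at some successor in {w1, w3, w5, w6}.
        q holds at w1, so \Diamond q is true at w6.
Satisfying worlds: {w0, w1, w3, w4, w5, w6, w7, w8, w9}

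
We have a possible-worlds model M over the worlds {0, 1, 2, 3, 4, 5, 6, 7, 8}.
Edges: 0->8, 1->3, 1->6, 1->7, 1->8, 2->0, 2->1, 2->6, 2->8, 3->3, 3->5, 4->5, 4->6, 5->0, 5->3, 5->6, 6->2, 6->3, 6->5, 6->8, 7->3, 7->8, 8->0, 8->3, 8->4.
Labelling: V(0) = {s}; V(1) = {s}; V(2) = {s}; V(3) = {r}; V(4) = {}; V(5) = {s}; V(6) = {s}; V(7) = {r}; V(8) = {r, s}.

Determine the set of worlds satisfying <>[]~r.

Recall that []ψ holds at a world iff ψ holds at every accessible world, and <>ψ holds iff ψ holds at some accessible world.
Let φ = <>[]~r. Evaluate φ at each world:
  0 (successors {8}): φ is false.
  1 (successors {3, 6, 7, 8}): φ is false.
  2 (successors {0, 1, 6, 8}): φ is false.
  3 (successors {3, 5}): φ is false.
  4 (successors {5, 6}): φ is false.
  5 (successors {0, 3, 6}): φ is false.
  6 (successors {2, 3, 5, 8}): φ is false.
  7 (successors {3, 8}): φ is false.
  8 (successors {0, 3, 4}): φ is true.
For instance, at 4:
  At 4: <>[]~r requires []~r at some successor in {5, 6}.
    At 5: []~r is false.
    At 6: []~r is false.
  So <>[]~r is false at 4.
Satisfying worlds: {8}

8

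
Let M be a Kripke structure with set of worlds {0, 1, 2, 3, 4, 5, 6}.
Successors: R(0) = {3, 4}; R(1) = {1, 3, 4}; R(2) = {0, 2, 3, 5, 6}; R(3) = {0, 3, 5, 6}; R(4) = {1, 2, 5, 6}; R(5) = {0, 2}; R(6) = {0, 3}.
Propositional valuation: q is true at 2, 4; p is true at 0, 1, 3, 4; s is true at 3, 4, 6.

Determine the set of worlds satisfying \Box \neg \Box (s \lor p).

0

Recall that \Box ψ holds at a world iff ψ holds at every accessible world, and \Diamond ψ holds iff ψ holds at some accessible world.
Let φ = \Box \neg \Box (s \lor p). Evaluate φ at each world:
  0 (successors {3, 4}): φ is true.
  1 (successors {1, 3, 4}): φ is false.
  2 (successors {0, 2, 3, 5, 6}): φ is false.
  3 (successors {0, 3, 5, 6}): φ is false.
  4 (successors {1, 2, 5, 6}): φ is false.
  5 (successors {0, 2}): φ is false.
  6 (successors {0, 3}): φ is false.
For instance, at 0:
  At 0: \Box \neg \Box (s \lor p) requires \neg \Box (s \lor p) at every successor {3, 4}.
      At 3: \Box (s \lor p) is false, so \neg \Box (s \lor p) is true.
      At 4: \Box (s \lor p) is false, so \neg \Box (s \lor p) is true.
  So \Box \neg \Box (s \lor p) is true at 0.
Satisfying worlds: {0}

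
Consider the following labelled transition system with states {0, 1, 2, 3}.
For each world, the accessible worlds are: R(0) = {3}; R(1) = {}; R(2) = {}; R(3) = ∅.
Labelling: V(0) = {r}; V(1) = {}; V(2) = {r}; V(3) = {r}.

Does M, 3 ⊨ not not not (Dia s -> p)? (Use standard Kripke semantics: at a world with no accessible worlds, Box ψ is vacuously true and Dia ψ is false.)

Recall that Dia ψ holds at a world iff ψ holds at some accessible world.
At 3: not not (Dia s -> p) is true, so not not not (Dia s -> p) is false.
  At 3: not (Dia s -> p) is false, so not not (Dia s -> p) is true.
    At 3: Dia s -> p is true, so not (Dia s -> p) is false.
      At 3: Dia s is false, p is false, so Dia s -> p is true.

No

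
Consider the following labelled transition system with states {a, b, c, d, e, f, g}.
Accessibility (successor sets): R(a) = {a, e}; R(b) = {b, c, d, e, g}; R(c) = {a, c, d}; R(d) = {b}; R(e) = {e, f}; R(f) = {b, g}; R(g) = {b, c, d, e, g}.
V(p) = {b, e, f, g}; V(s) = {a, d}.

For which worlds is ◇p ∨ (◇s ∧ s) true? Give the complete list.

a, b, d, e, f, g

Recall that ◇ψ holds at a world iff ψ holds at some accessible world.
Let φ = ◇p ∨ (◇s ∧ s). Evaluate φ at each world:
  a (successors {a, e}): φ is true.
  b (successors {b, c, d, e, g}): φ is true.
  c (successors {a, c, d}): φ is false.
  d (successors {b}): φ is true.
  e (successors {e, f}): φ is true.
  f (successors {b, g}): φ is true.
  g (successors {b, c, d, e, g}): φ is true.
For instance, at e:
  At e: ◇p is true, ◇s ∧ s is false, so ◇p ∨ (◇s ∧ s) is true.
    At e: ◇p requires p at some successor in {e, f}.
      p holds at e, so ◇p is true at e.
    At e: ◇s is false, s is false, so ◇s ∧ s is false.
      At e: ◇s requires s at some successor in {e, f}.
        At e: s is false.
        At f: s is false.
      So ◇s is false at e.
Satisfying worlds: {a, b, d, e, f, g}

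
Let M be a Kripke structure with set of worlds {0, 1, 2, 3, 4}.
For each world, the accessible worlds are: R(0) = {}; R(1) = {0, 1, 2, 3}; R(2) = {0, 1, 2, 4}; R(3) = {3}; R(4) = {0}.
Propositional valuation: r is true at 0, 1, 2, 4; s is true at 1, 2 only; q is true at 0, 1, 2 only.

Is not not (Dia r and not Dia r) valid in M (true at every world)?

Let φ = not not (Dia r and not Dia r). Evaluate φ at each world:
  0 (successors ∅): φ is false.
  1 (successors {0, 1, 2, 3}): φ is false.
  2 (successors {0, 1, 2, 4}): φ is false.
  3 (successors {3}): φ is false.
  4 (successors {0}): φ is false.
Detail at 0 (counterexample):
  At 0: not (Dia r and not Dia r) is true, so not not (Dia r and not Dia r) is false.
    At 0: Dia r and not Dia r is false, so not (Dia r and not Dia r) is true.
      At 0: Dia r is false, not Dia r is true, so Dia r and not Dia r is false.

No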